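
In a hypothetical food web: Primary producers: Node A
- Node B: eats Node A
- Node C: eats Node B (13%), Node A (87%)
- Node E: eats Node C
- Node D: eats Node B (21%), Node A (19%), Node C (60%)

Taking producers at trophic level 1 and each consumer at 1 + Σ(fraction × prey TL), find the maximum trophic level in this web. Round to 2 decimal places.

Node B: 1 + 1 = 2
Node C: 1 + (0.13×2 + 0.87×1) = 2.13
Node D: 1 + (0.21×2 + 0.19×1 + 0.6×2.13) = 2.888
Node E: 1 + 2.13 = 3.13

3.13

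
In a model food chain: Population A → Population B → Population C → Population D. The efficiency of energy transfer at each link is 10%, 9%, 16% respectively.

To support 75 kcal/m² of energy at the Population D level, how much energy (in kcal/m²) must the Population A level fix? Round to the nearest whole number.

Cumulative transfer efficiency: 0.1 × 0.09 × 0.16 = 0.00144
Population A energy = 75 / 0.00144 = 52083 kcal/m²

52083 kcal/m²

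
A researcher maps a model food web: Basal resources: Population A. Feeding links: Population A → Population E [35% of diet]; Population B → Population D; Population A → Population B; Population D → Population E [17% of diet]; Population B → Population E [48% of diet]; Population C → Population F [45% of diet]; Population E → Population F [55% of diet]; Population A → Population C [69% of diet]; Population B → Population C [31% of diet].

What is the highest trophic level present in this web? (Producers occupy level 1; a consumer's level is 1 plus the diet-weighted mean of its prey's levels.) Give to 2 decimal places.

3.59

Population B: 1 + 1 = 2
Population C: 1 + (0.31×2 + 0.69×1) = 2.31
Population D: 1 + 2 = 3
Population E: 1 + (0.48×2 + 0.35×1 + 0.17×3) = 2.82
Population F: 1 + (0.45×2.31 + 0.55×2.82) = 3.5905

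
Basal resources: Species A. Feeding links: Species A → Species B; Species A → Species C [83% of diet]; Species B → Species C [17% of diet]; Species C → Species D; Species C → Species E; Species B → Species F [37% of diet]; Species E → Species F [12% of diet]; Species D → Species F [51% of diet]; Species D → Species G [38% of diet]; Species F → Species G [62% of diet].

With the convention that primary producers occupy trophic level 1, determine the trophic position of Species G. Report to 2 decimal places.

Species B: 1 + 1 = 2
Species C: 1 + (0.83×1 + 0.17×2) = 2.17
Species D: 1 + 2.17 = 3.17
Species E: 1 + 2.17 = 3.17
Species F: 1 + (0.37×2 + 0.12×3.17 + 0.51×3.17) = 3.7371
Species G: 1 + (0.38×3.17 + 0.62×3.7371) = 4.521602

4.52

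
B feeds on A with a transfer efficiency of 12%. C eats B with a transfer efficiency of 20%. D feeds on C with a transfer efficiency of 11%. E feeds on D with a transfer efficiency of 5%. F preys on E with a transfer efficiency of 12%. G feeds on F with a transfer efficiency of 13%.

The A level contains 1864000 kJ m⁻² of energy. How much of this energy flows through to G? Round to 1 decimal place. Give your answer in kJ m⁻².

B: 1864000 × 0.12 = 223680 kJ m⁻²
C: 223680 × 0.2 = 44736 kJ m⁻²
D: 44736 × 0.11 = 4920.96 kJ m⁻²
E: 4920.96 × 0.05 = 246.048 kJ m⁻²
F: 246.048 × 0.12 = 29.52576 kJ m⁻²
G: 29.52576 × 0.13 = 3.8383488 kJ m⁻²

3.8 kJ m⁻²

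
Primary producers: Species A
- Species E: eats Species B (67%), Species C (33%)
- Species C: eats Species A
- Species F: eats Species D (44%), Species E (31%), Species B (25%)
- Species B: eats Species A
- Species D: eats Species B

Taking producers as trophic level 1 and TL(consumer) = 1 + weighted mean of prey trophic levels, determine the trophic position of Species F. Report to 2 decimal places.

Species B: 1 + 1 = 2
Species C: 1 + 1 = 2
Species D: 1 + 2 = 3
Species E: 1 + (0.67×2 + 0.33×2) = 3
Species F: 1 + (0.44×3 + 0.31×3 + 0.25×2) = 3.75

3.75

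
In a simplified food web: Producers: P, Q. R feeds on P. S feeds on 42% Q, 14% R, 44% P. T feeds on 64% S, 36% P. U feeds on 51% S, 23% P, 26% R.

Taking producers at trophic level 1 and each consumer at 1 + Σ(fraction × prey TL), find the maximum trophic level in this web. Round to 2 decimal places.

2.84

R: 1 + 1 = 2
S: 1 + (0.42×1 + 0.14×2 + 0.44×1) = 2.14
T: 1 + (0.64×2.14 + 0.36×1) = 2.7296
U: 1 + (0.51×2.14 + 0.23×1 + 0.26×2) = 2.8414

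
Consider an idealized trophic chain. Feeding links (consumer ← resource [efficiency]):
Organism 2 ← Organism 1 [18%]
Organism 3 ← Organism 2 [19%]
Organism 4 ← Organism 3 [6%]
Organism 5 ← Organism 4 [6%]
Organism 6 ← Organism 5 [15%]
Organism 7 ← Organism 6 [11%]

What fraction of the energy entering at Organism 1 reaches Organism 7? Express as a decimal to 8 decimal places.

0.00000203

Product of link efficiencies: 0.18 × 0.19 × 0.06 × 0.06 × 0.15 × 0.11 = 0.00000203148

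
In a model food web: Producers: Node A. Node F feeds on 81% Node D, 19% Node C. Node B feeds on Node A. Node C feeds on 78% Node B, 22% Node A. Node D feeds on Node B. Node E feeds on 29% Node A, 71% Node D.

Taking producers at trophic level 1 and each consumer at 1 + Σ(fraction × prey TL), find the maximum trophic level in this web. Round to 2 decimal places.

Node B: 1 + 1 = 2
Node C: 1 + (0.78×2 + 0.22×1) = 2.78
Node D: 1 + 2 = 3
Node E: 1 + (0.29×1 + 0.71×3) = 3.42
Node F: 1 + (0.81×3 + 0.19×2.78) = 3.9582

3.96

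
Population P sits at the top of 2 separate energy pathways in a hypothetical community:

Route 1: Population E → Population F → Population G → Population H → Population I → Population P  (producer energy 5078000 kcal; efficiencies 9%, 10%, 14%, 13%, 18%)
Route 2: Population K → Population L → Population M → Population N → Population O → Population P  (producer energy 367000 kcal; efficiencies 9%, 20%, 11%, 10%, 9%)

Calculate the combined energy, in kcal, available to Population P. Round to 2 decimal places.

Route 1: 5078000 × 0.09 × 0.1 × 0.14 × 0.13 × 0.18 = 149.719752 kcal
Route 2: 367000 × 0.09 × 0.2 × 0.11 × 0.1 × 0.09 = 6.53994 kcal
Total at Population P: 149.719752 + 6.53994 = 156.259692 kcal

156.26 kcal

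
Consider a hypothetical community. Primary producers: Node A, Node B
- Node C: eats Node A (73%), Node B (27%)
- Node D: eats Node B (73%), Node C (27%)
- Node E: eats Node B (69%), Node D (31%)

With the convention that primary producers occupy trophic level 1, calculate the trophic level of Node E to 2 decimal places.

2.39

Node C: 1 + (0.73×1 + 0.27×1) = 2
Node D: 1 + (0.73×1 + 0.27×2) = 2.27
Node E: 1 + (0.69×1 + 0.31×2.27) = 2.3937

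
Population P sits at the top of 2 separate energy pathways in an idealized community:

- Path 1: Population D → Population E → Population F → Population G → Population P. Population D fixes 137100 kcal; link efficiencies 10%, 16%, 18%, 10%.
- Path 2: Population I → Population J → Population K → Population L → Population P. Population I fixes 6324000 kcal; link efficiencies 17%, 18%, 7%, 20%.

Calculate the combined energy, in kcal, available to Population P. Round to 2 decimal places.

2748.69 kcal

Path 1: 137100 × 0.1 × 0.16 × 0.18 × 0.1 = 39.4848 kcal
Path 2: 6324000 × 0.17 × 0.18 × 0.07 × 0.2 = 2709.2016 kcal
Total at Population P: 39.4848 + 2709.2016 = 2748.6864 kcal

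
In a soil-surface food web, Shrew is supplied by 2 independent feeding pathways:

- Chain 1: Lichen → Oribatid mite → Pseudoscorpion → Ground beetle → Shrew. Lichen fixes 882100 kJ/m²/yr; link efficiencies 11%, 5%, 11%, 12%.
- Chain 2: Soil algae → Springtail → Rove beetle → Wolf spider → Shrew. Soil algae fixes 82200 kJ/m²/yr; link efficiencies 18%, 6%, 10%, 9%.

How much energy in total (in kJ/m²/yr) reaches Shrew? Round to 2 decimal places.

72.03 kJ/m²/yr

Chain 1: 882100 × 0.11 × 0.05 × 0.11 × 0.12 = 64.04046 kJ/m²/yr
Chain 2: 82200 × 0.18 × 0.06 × 0.1 × 0.09 = 7.98984 kJ/m²/yr
Total at Shrew: 64.04046 + 7.98984 = 72.0303 kJ/m²/yr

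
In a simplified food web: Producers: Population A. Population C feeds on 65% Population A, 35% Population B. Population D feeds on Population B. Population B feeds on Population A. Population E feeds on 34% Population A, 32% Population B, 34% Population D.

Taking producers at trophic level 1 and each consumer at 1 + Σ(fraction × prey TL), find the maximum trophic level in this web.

Population B: 1 + 1 = 2
Population C: 1 + (0.65×1 + 0.35×2) = 2.35
Population D: 1 + 2 = 3
Population E: 1 + (0.34×1 + 0.32×2 + 0.34×3) = 3

3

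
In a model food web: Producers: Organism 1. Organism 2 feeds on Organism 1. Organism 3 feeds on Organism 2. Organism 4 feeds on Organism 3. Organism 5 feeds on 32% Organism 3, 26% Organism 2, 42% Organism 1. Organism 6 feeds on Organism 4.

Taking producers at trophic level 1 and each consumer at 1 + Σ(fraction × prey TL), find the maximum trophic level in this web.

Organism 2: 1 + 1 = 2
Organism 3: 1 + 2 = 3
Organism 4: 1 + 3 = 4
Organism 5: 1 + (0.32×3 + 0.26×2 + 0.42×1) = 2.9
Organism 6: 1 + 4 = 5

5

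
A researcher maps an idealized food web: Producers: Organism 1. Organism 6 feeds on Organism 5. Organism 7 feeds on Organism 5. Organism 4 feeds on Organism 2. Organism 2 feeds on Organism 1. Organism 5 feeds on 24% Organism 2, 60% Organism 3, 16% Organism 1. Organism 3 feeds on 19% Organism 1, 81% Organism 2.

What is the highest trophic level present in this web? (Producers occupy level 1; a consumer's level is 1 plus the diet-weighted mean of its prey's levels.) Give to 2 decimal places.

Organism 2: 1 + 1 = 2
Organism 3: 1 + (0.19×1 + 0.81×2) = 2.81
Organism 4: 1 + 2 = 3
Organism 5: 1 + (0.24×2 + 0.6×2.81 + 0.16×1) = 3.326
Organism 6: 1 + 3.326 = 4.326
Organism 7: 1 + 3.326 = 4.326

4.33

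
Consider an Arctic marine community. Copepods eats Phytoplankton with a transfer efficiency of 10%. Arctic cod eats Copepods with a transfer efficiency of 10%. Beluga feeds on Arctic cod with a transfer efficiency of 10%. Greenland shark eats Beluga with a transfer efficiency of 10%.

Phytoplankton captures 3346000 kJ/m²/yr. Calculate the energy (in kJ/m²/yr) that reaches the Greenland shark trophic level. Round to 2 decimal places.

334.60 kJ/m²/yr

Copepods: 3346000 × 0.1 = 334600 kJ/m²/yr
Arctic cod: 334600 × 0.1 = 33460 kJ/m²/yr
Beluga: 33460 × 0.1 = 3346 kJ/m²/yr
Greenland shark: 3346 × 0.1 = 334.6 kJ/m²/yr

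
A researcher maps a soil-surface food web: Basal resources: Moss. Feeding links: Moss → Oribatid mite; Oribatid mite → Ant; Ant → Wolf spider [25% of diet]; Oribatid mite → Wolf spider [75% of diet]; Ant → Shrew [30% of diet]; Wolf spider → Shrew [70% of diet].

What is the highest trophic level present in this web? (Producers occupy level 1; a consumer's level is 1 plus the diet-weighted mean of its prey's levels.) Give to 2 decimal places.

Oribatid mite: 1 + 1 = 2
Ant: 1 + 2 = 3
Wolf spider: 1 + (0.25×3 + 0.75×2) = 3.25
Shrew: 1 + (0.3×3 + 0.7×3.25) = 4.175

4.18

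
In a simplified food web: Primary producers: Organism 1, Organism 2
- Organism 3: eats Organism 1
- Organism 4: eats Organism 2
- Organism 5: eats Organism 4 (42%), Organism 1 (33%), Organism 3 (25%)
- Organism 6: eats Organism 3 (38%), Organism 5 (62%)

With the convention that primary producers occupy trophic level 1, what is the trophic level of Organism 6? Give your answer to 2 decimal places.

3.42

Organism 3: 1 + 1 = 2
Organism 4: 1 + 1 = 2
Organism 5: 1 + (0.42×2 + 0.33×1 + 0.25×2) = 2.67
Organism 6: 1 + (0.38×2 + 0.62×2.67) = 3.4154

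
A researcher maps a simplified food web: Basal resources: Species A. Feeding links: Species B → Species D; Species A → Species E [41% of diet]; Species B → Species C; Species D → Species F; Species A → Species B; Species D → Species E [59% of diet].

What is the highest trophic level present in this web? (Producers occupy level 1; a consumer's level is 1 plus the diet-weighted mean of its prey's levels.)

Species B: 1 + 1 = 2
Species C: 1 + 2 = 3
Species D: 1 + 2 = 3
Species E: 1 + (0.59×3 + 0.41×1) = 3.18
Species F: 1 + 3 = 4

4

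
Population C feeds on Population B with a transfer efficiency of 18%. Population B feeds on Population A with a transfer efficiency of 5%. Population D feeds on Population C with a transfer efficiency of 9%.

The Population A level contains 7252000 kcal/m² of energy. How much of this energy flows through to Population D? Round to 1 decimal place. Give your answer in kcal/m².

5874.1 kcal/m²

Population B: 7252000 × 0.05 = 362600 kcal/m²
Population C: 362600 × 0.18 = 65268 kcal/m²
Population D: 65268 × 0.09 = 5874.12 kcal/m²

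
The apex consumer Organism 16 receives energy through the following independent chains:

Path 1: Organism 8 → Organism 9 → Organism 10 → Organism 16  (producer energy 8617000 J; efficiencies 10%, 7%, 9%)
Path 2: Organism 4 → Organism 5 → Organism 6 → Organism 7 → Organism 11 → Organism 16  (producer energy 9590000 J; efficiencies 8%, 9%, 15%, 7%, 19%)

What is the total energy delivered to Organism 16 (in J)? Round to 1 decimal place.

5566.5 J

Path 1: 8617000 × 0.1 × 0.07 × 0.09 = 5428.71 J
Path 2: 9590000 × 0.08 × 0.09 × 0.15 × 0.07 × 0.19 = 137.75076 J
Total at Organism 16: 5428.71 + 137.75076 = 5566.46076 J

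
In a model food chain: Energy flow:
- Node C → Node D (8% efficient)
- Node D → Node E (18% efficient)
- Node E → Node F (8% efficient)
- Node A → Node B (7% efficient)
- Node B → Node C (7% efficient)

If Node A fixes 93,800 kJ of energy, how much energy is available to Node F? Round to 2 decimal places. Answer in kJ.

0.53 kJ

Node B: 93800 × 0.07 = 6566 kJ
Node C: 6566 × 0.07 = 459.62 kJ
Node D: 459.62 × 0.08 = 36.7696 kJ
Node E: 36.7696 × 0.18 = 6.618528 kJ
Node F: 6.618528 × 0.08 = 0.52948224 kJ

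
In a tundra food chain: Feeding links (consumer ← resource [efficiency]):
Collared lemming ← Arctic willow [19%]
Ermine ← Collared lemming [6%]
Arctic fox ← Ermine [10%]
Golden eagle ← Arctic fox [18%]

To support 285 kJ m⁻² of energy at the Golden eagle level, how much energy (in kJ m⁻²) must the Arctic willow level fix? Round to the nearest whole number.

Cumulative transfer efficiency: 0.19 × 0.06 × 0.1 × 0.18 = 0.0002052
Arctic willow energy = 285 / 0.0002052 = 1388889 kJ m⁻²

1388889 kJ m⁻²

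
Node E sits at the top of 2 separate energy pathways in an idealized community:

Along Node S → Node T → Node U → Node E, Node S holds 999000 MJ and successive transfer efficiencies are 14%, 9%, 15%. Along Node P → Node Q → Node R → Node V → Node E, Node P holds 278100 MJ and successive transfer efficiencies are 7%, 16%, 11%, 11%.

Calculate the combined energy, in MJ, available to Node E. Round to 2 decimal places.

1925.80 MJ

Via Node S: 999000 × 0.14 × 0.09 × 0.15 = 1888.11 MJ
Via Node P: 278100 × 0.07 × 0.16 × 0.11 × 0.11 = 37.688112 MJ
Total at Node E: 1888.11 + 37.688112 = 1925.798112 MJ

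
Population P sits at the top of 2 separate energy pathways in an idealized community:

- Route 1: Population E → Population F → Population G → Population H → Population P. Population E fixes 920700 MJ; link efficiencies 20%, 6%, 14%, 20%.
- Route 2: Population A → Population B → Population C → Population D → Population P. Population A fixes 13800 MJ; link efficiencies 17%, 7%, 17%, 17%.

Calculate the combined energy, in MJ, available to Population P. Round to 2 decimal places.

314.10 MJ

Route 1: 920700 × 0.2 × 0.06 × 0.14 × 0.2 = 309.3552 MJ
Route 2: 13800 × 0.17 × 0.07 × 0.17 × 0.17 = 4.745958 MJ
Total at Population P: 309.3552 + 4.745958 = 314.101158 MJ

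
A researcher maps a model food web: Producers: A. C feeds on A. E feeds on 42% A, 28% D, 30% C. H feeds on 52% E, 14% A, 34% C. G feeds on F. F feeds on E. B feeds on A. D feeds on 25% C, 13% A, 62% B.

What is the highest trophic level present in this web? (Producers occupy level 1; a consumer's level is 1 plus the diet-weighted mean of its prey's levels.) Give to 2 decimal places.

4.82

B: 1 + 1 = 2
C: 1 + 1 = 2
D: 1 + (0.25×2 + 0.13×1 + 0.62×2) = 2.87
E: 1 + (0.42×1 + 0.28×2.87 + 0.3×2) = 2.8236
F: 1 + 2.8236 = 3.8236
G: 1 + 3.8236 = 4.8236
H: 1 + (0.52×2.8236 + 0.14×1 + 0.34×2) = 3.288272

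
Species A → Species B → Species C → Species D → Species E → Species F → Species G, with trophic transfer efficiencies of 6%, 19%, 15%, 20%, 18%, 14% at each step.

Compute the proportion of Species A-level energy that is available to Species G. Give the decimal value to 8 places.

Product of link efficiencies: 0.06 × 0.19 × 0.15 × 0.2 × 0.18 × 0.14 = 0.0000086184

0.00000862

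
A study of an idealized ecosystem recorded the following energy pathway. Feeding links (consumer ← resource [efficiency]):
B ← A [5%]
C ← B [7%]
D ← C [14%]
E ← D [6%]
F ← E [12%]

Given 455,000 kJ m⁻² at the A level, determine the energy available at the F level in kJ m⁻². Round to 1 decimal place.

B: 455000 × 0.05 = 22750 kJ m⁻²
C: 22750 × 0.07 = 1592.5 kJ m⁻²
D: 1592.5 × 0.14 = 222.95 kJ m⁻²
E: 222.95 × 0.06 = 13.377 kJ m⁻²
F: 13.377 × 0.12 = 1.60524 kJ m⁻²

1.6 kJ m⁻²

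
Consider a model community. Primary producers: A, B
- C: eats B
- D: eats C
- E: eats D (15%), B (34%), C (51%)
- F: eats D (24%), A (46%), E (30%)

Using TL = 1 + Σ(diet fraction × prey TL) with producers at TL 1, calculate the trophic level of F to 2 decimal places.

C: 1 + 1 = 2
D: 1 + 2 = 3
E: 1 + (0.15×3 + 0.34×1 + 0.51×2) = 2.81
F: 1 + (0.24×3 + 0.46×1 + 0.3×2.81) = 3.023

3.02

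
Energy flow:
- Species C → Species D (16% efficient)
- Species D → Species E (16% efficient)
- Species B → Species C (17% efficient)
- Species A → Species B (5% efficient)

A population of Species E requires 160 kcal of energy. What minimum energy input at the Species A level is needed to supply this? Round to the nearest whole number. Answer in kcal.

Cumulative transfer efficiency: 0.05 × 0.17 × 0.16 × 0.16 = 0.0002176
Species A energy = 160 / 0.0002176 = 735294 kcal

735294 kcal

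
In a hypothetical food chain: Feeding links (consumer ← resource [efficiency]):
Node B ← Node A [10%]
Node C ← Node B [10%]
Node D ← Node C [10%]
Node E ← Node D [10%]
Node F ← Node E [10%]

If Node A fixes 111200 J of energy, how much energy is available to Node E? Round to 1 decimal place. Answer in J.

11.1 J

Node B: 111200 × 0.1 = 11120 J
Node C: 11120 × 0.1 = 1112 J
Node D: 1112 × 0.1 = 111.2 J
Node E: 111.2 × 0.1 = 11.12 J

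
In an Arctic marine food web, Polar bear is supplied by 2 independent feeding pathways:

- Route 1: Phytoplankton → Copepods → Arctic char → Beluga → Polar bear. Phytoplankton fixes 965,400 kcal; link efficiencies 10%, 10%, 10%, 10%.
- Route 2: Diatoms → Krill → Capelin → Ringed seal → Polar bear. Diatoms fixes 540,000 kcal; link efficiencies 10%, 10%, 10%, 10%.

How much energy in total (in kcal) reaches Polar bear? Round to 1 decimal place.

150.5 kcal

Route 1: 965400 × 0.1 × 0.1 × 0.1 × 0.1 = 96.54 kcal
Route 2: 540000 × 0.1 × 0.1 × 0.1 × 0.1 = 54 kcal
Total at Polar bear: 96.54 + 54 = 150.54 kcal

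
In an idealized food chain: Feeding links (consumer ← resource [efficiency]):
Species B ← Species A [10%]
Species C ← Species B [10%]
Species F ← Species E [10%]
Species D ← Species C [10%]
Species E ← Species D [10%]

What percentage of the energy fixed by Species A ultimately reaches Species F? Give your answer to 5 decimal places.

Product of link efficiencies: 0.1 × 0.1 × 0.1 × 0.1 × 0.1 = 0.00001
As a percentage: 0.00001 × 100 = 0.00100%

0.00100%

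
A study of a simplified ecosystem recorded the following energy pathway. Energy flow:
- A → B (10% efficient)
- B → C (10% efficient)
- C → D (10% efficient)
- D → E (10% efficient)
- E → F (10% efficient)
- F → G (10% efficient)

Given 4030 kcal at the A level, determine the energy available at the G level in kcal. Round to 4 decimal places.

0.0040 kcal

B: 4030 × 0.1 = 403 kcal
C: 403 × 0.1 = 40.3 kcal
D: 40.3 × 0.1 = 4.03 kcal
E: 4.03 × 0.1 = 0.403 kcal
F: 0.403 × 0.1 = 0.0403 kcal
G: 0.0403 × 0.1 = 0.00403 kcal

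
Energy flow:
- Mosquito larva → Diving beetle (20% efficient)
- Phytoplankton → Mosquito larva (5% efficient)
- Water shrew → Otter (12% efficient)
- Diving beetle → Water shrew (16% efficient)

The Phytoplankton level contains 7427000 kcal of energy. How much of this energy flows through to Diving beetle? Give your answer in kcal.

Mosquito larva: 7427000 × 0.05 = 371350 kcal
Diving beetle: 371350 × 0.2 = 74270 kcal

74270 kcal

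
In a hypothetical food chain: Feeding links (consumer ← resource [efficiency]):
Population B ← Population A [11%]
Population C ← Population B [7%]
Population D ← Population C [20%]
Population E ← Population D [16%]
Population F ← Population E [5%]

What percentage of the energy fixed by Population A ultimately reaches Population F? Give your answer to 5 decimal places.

0.00123%

Product of link efficiencies: 0.11 × 0.07 × 0.2 × 0.16 × 0.05 = 0.00001232
As a percentage: 0.00001232 × 100 = 0.00123%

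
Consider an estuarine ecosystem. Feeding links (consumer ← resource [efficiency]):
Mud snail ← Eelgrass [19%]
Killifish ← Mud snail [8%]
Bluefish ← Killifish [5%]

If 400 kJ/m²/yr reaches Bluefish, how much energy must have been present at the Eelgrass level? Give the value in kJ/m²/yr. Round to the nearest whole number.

Cumulative transfer efficiency: 0.19 × 0.08 × 0.05 = 0.00076
Eelgrass energy = 400 / 0.00076 = 526316 kJ/m²/yr

526316 kJ/m²/yr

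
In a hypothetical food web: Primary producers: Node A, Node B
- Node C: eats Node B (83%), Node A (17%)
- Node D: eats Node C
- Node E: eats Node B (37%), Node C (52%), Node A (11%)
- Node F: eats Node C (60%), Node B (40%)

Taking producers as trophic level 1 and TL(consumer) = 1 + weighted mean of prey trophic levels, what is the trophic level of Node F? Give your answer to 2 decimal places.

2.60

Node C: 1 + (0.83×1 + 0.17×1) = 2
Node D: 1 + 2 = 3
Node E: 1 + (0.37×1 + 0.52×2 + 0.11×1) = 2.52
Node F: 1 + (0.6×2 + 0.4×1) = 2.6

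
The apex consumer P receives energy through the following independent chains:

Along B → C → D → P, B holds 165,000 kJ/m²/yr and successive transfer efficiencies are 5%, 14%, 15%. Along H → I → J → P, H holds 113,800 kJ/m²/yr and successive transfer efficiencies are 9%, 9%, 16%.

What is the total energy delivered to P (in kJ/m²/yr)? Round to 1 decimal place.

Via B: 165000 × 0.05 × 0.14 × 0.15 = 173.25 kJ/m²/yr
Via H: 113800 × 0.09 × 0.09 × 0.16 = 147.4848 kJ/m²/yr
Total at P: 173.25 + 147.4848 = 320.7348 kJ/m²/yr

320.7 kJ/m²/yr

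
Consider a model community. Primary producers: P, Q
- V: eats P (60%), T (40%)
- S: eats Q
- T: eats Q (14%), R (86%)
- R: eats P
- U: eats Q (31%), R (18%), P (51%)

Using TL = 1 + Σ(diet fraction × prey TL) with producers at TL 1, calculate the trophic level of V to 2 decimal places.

2.74

R: 1 + 1 = 2
S: 1 + 1 = 2
T: 1 + (0.14×1 + 0.86×2) = 2.86
U: 1 + (0.31×1 + 0.18×2 + 0.51×1) = 2.18
V: 1 + (0.6×1 + 0.4×2.86) = 2.744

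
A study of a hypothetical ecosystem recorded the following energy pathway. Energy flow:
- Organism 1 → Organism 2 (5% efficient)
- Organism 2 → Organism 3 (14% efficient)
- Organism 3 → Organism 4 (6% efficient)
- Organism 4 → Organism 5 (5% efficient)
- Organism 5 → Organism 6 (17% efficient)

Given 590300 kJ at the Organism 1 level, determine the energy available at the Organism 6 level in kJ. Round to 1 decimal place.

Organism 2: 590300 × 0.05 = 29515 kJ
Organism 3: 29515 × 0.14 = 4132.1 kJ
Organism 4: 4132.1 × 0.06 = 247.926 kJ
Organism 5: 247.926 × 0.05 = 12.3963 kJ
Organism 6: 12.3963 × 0.17 = 2.107371 kJ

2.1 kJ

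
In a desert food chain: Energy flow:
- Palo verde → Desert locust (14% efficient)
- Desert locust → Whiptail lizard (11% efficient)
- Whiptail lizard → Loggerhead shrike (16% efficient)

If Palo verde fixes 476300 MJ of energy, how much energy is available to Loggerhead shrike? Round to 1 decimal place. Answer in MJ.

Desert locust: 476300 × 0.14 = 66682 MJ
Whiptail lizard: 66682 × 0.11 = 7335.02 MJ
Loggerhead shrike: 7335.02 × 0.16 = 1173.6032 MJ

1173.6 MJ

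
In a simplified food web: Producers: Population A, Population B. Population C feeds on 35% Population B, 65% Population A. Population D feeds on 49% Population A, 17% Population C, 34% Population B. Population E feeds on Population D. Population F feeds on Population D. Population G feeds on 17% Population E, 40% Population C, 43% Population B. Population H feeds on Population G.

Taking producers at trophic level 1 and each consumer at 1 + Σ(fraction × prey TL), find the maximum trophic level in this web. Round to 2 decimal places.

3.77

Population C: 1 + (0.35×1 + 0.65×1) = 2
Population D: 1 + (0.49×1 + 0.17×2 + 0.34×1) = 2.17
Population E: 1 + 2.17 = 3.17
Population F: 1 + 2.17 = 3.17
Population G: 1 + (0.17×3.17 + 0.4×2 + 0.43×1) = 2.7689
Population H: 1 + 2.7689 = 3.7689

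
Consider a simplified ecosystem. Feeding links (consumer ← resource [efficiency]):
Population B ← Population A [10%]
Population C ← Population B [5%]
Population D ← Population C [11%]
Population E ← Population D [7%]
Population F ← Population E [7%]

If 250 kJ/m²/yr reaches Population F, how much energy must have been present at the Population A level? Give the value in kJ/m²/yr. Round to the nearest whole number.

Cumulative transfer efficiency: 0.1 × 0.05 × 0.11 × 0.07 × 0.07 = 0.000002695
Population A energy = 250 / 0.000002695 = 92764378 kJ/m²/yr

92764378 kJ/m²/yr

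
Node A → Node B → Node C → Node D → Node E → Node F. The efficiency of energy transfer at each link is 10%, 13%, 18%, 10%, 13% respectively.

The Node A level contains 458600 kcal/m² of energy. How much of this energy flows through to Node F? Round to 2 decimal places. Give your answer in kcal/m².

13.95 kcal/m²

Node B: 458600 × 0.1 = 45860 kcal/m²
Node C: 45860 × 0.13 = 5961.8 kcal/m²
Node D: 5961.8 × 0.18 = 1073.124 kcal/m²
Node E: 1073.124 × 0.1 = 107.3124 kcal/m²
Node F: 107.3124 × 0.13 = 13.950612 kcal/m²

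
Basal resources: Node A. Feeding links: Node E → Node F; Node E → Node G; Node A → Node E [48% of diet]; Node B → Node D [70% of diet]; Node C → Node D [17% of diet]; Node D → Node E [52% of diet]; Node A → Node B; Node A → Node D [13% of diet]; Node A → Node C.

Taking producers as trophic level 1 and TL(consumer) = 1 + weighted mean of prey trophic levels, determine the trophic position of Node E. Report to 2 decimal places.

Node B: 1 + 1 = 2
Node C: 1 + 1 = 2
Node D: 1 + (0.17×2 + 0.13×1 + 0.7×2) = 2.87
Node E: 1 + (0.48×1 + 0.52×2.87) = 2.9724
Node F: 1 + 2.9724 = 3.9724
Node G: 1 + 2.9724 = 3.9724

2.97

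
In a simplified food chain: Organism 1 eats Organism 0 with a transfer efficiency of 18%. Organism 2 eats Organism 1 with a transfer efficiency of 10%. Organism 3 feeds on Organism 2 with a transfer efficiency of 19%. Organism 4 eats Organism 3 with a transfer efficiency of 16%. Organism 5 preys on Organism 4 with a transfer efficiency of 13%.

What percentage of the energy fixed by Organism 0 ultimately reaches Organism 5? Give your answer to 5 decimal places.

Product of link efficiencies: 0.18 × 0.1 × 0.19 × 0.16 × 0.13 = 0.000071136
As a percentage: 0.000071136 × 100 = 0.00711%

0.00711%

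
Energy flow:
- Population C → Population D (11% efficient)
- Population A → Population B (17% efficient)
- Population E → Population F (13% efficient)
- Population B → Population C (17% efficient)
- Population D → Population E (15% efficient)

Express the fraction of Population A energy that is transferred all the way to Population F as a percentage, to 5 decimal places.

Product of link efficiencies: 0.17 × 0.17 × 0.11 × 0.15 × 0.13 = 0.0000619905
As a percentage: 0.0000619905 × 100 = 0.00620%

0.00620%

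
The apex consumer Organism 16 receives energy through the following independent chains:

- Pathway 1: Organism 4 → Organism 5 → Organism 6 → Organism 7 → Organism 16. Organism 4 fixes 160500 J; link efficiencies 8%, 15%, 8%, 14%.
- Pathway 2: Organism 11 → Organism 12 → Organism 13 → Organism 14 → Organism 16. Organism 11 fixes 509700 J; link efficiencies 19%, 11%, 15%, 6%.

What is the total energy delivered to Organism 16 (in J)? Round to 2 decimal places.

Pathway 1: 160500 × 0.08 × 0.15 × 0.08 × 0.14 = 21.5712 J
Pathway 2: 509700 × 0.19 × 0.11 × 0.15 × 0.06 = 95.87457 J
Total at Organism 16: 21.5712 + 95.87457 = 117.44577 J

117.45 J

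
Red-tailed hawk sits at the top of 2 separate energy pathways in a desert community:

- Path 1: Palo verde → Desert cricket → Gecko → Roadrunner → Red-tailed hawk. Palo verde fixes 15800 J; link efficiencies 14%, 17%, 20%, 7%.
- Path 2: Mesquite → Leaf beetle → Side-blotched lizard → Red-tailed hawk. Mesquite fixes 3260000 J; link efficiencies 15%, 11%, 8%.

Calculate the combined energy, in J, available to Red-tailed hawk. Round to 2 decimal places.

Path 1: 15800 × 0.14 × 0.17 × 0.2 × 0.07 = 5.26456 J
Path 2: 3260000 × 0.15 × 0.11 × 0.08 = 4303.2 J
Total at Red-tailed hawk: 5.26456 + 4303.2 = 4308.46456 J

4308.46 J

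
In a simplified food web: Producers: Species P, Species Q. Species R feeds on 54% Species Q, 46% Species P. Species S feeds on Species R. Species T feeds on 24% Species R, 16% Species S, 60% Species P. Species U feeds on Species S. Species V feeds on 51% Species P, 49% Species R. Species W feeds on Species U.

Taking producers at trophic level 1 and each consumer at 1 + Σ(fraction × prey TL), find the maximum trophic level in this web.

5

Species R: 1 + (0.54×1 + 0.46×1) = 2
Species S: 1 + 2 = 3
Species T: 1 + (0.24×2 + 0.16×3 + 0.6×1) = 2.56
Species U: 1 + 3 = 4
Species V: 1 + (0.51×1 + 0.49×2) = 2.49
Species W: 1 + 4 = 5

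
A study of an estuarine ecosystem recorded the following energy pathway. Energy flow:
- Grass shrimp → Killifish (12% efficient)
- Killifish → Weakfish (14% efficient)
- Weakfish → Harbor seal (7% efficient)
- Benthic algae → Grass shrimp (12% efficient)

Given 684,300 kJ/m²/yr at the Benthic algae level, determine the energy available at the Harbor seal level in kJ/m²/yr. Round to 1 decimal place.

Grass shrimp: 684300 × 0.12 = 82116 kJ/m²/yr
Killifish: 82116 × 0.12 = 9853.92 kJ/m²/yr
Weakfish: 9853.92 × 0.14 = 1379.5488 kJ/m²/yr
Harbor seal: 1379.5488 × 0.07 = 96.568416 kJ/m²/yr

96.6 kJ/m²/yr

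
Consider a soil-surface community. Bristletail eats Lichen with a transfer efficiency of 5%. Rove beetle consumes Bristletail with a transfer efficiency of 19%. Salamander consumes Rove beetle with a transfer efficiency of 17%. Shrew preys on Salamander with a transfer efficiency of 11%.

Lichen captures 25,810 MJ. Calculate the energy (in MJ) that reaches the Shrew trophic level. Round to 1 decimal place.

Bristletail: 25810 × 0.05 = 1290.5 MJ
Rove beetle: 1290.5 × 0.19 = 245.195 MJ
Salamander: 245.195 × 0.17 = 41.68315 MJ
Shrew: 41.68315 × 0.11 = 4.5851465 MJ

4.6 MJ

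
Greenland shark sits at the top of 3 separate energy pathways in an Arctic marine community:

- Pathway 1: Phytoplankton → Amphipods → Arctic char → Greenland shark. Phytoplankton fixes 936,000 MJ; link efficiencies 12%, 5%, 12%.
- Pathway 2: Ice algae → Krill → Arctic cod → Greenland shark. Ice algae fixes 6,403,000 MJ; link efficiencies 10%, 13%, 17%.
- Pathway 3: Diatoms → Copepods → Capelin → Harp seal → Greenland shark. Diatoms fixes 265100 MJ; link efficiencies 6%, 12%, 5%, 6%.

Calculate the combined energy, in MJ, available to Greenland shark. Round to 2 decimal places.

Pathway 1: 936000 × 0.12 × 0.05 × 0.12 = 673.92 MJ
Pathway 2: 6403000 × 0.1 × 0.13 × 0.17 = 14150.63 MJ
Pathway 3: 265100 × 0.06 × 0.12 × 0.05 × 0.06 = 5.72616 MJ
Total at Greenland shark: 673.92 + 14150.63 + 5.72616 = 14830.27616 MJ

14830.28 MJ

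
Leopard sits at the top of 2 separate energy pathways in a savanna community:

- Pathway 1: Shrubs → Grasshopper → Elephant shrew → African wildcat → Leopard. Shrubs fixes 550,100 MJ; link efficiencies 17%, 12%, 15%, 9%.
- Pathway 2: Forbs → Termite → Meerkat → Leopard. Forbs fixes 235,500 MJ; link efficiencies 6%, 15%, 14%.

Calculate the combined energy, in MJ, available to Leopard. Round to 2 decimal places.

448.23 MJ

Pathway 1: 550100 × 0.17 × 0.12 × 0.15 × 0.09 = 151.49754 MJ
Pathway 2: 235500 × 0.06 × 0.15 × 0.14 = 296.73 MJ
Total at Leopard: 151.49754 + 296.73 = 448.22754 MJ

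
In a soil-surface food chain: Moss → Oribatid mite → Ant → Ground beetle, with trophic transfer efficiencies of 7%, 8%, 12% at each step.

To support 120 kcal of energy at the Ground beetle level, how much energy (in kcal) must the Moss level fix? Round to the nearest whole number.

178571 kcal

Cumulative transfer efficiency: 0.07 × 0.08 × 0.12 = 0.000672
Moss energy = 120 / 0.000672 = 178571 kcal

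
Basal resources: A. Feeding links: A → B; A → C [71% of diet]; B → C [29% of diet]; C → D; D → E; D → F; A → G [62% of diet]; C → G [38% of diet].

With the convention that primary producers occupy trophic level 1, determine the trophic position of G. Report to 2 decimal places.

2.49

B: 1 + 1 = 2
C: 1 + (0.71×1 + 0.29×2) = 2.29
D: 1 + 2.29 = 3.29
E: 1 + 3.29 = 4.29
F: 1 + 3.29 = 4.29
G: 1 + (0.62×1 + 0.38×2.29) = 2.4902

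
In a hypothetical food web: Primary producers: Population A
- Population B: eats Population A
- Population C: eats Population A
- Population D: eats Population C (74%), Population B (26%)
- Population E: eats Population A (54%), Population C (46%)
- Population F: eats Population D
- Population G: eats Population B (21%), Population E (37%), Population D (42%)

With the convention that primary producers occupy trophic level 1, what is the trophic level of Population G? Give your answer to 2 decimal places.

Population B: 1 + 1 = 2
Population C: 1 + 1 = 2
Population D: 1 + (0.74×2 + 0.26×2) = 3
Population E: 1 + (0.54×1 + 0.46×2) = 2.46
Population F: 1 + 3 = 4
Population G: 1 + (0.21×2 + 0.37×2.46 + 0.42×3) = 3.5902

3.59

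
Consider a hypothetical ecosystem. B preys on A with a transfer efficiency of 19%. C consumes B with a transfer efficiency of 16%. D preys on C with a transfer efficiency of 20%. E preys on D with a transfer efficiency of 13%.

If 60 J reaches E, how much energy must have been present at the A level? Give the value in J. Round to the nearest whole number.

Cumulative transfer efficiency: 0.19 × 0.16 × 0.2 × 0.13 = 0.0007904
A energy = 60 / 0.0007904 = 75911 J

75911 J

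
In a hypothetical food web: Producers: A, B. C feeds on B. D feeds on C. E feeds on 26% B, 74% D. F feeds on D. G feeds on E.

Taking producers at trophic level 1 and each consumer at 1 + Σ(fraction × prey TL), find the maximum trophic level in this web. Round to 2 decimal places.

4.48

C: 1 + 1 = 2
D: 1 + 2 = 3
E: 1 + (0.26×1 + 0.74×3) = 3.48
F: 1 + 3 = 4
G: 1 + 3.48 = 4.48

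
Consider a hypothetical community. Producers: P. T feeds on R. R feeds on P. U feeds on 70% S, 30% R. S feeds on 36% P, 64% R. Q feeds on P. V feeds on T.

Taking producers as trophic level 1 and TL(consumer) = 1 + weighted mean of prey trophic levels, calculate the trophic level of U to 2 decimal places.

3.45

Q: 1 + 1 = 2
R: 1 + 1 = 2
S: 1 + (0.36×1 + 0.64×2) = 2.64
T: 1 + 2 = 3
U: 1 + (0.7×2.64 + 0.3×2) = 3.448
V: 1 + 3 = 4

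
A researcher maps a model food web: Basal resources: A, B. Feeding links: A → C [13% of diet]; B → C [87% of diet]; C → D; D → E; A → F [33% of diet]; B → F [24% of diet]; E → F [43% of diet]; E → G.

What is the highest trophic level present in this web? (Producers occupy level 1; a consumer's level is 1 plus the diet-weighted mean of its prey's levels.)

5

C: 1 + (0.13×1 + 0.87×1) = 2
D: 1 + 2 = 3
E: 1 + 3 = 4
F: 1 + (0.33×1 + 0.24×1 + 0.43×4) = 3.29
G: 1 + 4 = 5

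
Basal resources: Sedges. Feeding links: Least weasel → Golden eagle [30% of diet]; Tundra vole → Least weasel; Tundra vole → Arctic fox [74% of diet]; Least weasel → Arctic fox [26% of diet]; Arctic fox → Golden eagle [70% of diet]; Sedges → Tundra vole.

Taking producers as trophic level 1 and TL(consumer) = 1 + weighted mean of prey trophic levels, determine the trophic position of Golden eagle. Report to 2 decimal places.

Tundra vole: 1 + 1 = 2
Least weasel: 1 + 2 = 3
Arctic fox: 1 + (0.26×3 + 0.74×2) = 3.26
Golden eagle: 1 + (0.7×3.26 + 0.3×3) = 4.182

4.18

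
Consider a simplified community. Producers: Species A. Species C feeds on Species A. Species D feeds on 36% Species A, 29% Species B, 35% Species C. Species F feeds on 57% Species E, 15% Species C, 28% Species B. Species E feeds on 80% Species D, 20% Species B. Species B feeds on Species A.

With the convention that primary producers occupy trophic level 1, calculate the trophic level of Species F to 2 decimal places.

3.86

Species B: 1 + 1 = 2
Species C: 1 + 1 = 2
Species D: 1 + (0.36×1 + 0.29×2 + 0.35×2) = 2.64
Species E: 1 + (0.8×2.64 + 0.2×2) = 3.512
Species F: 1 + (0.57×3.512 + 0.15×2 + 0.28×2) = 3.86184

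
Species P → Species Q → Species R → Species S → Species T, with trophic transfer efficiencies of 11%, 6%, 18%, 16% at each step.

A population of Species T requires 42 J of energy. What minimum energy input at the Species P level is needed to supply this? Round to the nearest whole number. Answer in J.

220960 J

Cumulative transfer efficiency: 0.11 × 0.06 × 0.18 × 0.16 = 0.00019008
Species P energy = 42 / 0.00019008 = 220960 J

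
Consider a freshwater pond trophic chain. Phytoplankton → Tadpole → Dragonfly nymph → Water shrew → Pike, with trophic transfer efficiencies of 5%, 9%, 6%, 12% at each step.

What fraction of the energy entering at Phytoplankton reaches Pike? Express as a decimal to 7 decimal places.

0.0000324

Product of link efficiencies: 0.05 × 0.09 × 0.06 × 0.12 = 0.0000324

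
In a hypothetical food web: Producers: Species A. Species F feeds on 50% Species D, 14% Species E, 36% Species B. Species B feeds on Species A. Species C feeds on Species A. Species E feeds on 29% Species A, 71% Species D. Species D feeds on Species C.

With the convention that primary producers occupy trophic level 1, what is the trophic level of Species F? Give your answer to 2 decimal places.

Species B: 1 + 1 = 2
Species C: 1 + 1 = 2
Species D: 1 + 2 = 3
Species E: 1 + (0.29×1 + 0.71×3) = 3.42
Species F: 1 + (0.5×3 + 0.14×3.42 + 0.36×2) = 3.6988

3.70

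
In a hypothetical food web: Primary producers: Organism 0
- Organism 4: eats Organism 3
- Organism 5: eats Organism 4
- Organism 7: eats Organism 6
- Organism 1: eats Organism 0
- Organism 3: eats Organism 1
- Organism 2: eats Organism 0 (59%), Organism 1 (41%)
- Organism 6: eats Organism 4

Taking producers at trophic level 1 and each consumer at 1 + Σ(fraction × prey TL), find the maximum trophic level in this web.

Organism 1: 1 + 1 = 2
Organism 2: 1 + (0.59×1 + 0.41×2) = 2.41
Organism 3: 1 + 2 = 3
Organism 4: 1 + 3 = 4
Organism 5: 1 + 4 = 5
Organism 6: 1 + 4 = 5
Organism 7: 1 + 5 = 6

6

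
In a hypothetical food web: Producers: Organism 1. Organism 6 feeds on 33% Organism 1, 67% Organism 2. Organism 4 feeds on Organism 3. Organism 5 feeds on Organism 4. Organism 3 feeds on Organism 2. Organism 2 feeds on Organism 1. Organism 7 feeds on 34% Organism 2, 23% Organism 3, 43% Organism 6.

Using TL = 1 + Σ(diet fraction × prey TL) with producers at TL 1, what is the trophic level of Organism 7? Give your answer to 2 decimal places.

Organism 2: 1 + 1 = 2
Organism 3: 1 + 2 = 3
Organism 4: 1 + 3 = 4
Organism 5: 1 + 4 = 5
Organism 6: 1 + (0.33×1 + 0.67×2) = 2.67
Organism 7: 1 + (0.34×2 + 0.23×3 + 0.43×2.67) = 3.5181

3.52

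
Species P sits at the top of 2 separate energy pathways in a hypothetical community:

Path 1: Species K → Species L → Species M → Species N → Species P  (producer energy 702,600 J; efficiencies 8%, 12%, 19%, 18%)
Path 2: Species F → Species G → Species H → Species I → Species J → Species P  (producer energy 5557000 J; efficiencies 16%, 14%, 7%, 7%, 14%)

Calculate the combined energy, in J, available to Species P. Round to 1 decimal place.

Path 1: 702600 × 0.08 × 0.12 × 0.19 × 0.18 = 230.677632 J
Path 2: 5557000 × 0.16 × 0.14 × 0.07 × 0.07 × 0.14 = 85.3910848 J
Total at Species P: 230.677632 + 85.3910848 = 316.0687168 J

316.1 J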